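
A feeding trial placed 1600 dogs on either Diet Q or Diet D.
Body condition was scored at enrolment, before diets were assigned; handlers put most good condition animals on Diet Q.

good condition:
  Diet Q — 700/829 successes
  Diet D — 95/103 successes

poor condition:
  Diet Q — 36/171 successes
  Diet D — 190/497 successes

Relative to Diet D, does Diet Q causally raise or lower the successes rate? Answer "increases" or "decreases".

decreases

The starting body condition-specific comparison favours Diet D throughout, but the pooled figures favour Diet Q. The question is whether to condition on starting body condition.
Since starting body condition is a pre-existing factor (not a product of the diet) and it affects the outcome on its own, it is a confounder. The stratified rates, not the pooled rate, identify the causal effect.
Within each level — good condition: 84.4% vs 92.2%; poor condition: 21.1% vs 38.2% — Diet D is higher every time.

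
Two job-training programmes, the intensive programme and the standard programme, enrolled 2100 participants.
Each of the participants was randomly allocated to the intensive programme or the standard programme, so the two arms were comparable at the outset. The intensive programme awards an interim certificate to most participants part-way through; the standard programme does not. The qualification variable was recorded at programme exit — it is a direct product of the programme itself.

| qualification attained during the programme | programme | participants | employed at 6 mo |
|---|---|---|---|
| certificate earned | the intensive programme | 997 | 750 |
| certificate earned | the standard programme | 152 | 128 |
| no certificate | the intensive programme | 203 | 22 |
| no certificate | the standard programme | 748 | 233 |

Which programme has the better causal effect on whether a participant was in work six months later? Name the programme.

the intensive programme

Because the programme influences qualification attained during the programme, qualification attained during the programme is a post-treatment mediator, not a confounder. Stratifying on it would bias the estimate; the causal effect is the crude pooled difference.
Pooled: the intensive programme 64.3% vs the standard programme 40.1%; the intensive programme is higher overall.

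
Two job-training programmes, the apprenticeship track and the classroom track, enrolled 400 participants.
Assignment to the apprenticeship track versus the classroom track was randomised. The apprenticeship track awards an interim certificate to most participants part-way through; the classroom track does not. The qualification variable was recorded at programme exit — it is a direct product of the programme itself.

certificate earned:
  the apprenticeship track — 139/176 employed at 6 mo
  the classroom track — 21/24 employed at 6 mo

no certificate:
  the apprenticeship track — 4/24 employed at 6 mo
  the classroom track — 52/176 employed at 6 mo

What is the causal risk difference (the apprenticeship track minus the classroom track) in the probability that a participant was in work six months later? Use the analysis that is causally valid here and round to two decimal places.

Qualification attained during the programme is downstream of the programme. One should not condition on a consequence of treatment, so the overall rates are the right comparison.
The causal difference is the pooled difference: 0.715 − 0.365 = +0.350.

+0.35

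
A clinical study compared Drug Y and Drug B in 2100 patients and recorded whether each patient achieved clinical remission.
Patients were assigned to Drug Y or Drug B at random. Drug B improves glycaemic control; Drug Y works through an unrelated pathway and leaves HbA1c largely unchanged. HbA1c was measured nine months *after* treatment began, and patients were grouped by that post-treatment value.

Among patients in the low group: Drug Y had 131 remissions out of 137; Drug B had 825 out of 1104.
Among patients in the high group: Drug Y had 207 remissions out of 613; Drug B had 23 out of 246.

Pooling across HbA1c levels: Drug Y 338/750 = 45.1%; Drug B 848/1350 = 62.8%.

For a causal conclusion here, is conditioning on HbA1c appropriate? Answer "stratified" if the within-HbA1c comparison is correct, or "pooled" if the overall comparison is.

Within every HbA1c level Drug Y has the higher rate, yet pooled Drug B does — Simpson's reversal.
HbA1c lies on the pathway drug → HbA1c → outcome, so adjusting for it blocks the indirect effect. For the total causal effect of drug, use the unadjusted pooled rates.
Pooled: Drug Y 45.1% vs Drug B 62.8%; Drug B is higher overall.

pooled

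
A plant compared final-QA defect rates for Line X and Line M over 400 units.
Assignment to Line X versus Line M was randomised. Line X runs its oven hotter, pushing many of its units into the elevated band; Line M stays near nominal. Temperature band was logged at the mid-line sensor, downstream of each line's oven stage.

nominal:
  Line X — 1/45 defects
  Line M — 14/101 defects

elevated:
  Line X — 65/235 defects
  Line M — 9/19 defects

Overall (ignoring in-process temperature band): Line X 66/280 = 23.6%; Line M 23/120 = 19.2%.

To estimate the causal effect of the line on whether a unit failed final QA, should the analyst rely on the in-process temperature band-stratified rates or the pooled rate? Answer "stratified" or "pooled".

In-process temperature band here is a post-treatment variable shaped by the line; conditioning on it would introduce bias rather than remove it. The overall comparison is the causal one.
Pooled: Line X 23.6% vs Line M 19.2%; Line M is lower overall.

pooled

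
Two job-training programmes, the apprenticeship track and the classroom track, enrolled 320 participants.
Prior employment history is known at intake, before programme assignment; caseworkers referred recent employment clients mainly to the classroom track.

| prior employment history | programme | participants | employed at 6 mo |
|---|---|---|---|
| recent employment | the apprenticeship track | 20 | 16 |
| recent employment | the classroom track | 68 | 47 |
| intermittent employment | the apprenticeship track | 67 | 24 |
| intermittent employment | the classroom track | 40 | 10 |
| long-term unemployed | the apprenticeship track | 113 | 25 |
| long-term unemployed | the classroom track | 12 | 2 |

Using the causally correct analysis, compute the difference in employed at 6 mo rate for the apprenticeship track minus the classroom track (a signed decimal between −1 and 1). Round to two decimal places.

the apprenticeship track is higher inside every prior employment history stratum but the classroom track is higher in aggregate. Whether to stratify depends on how prior employment history relates to the programme.
Since prior employment history is a pre-existing factor (not a product of the programme) and it affects the outcome on its own, it is a confounder. The stratified rates, not the pooled rate, identify the causal effect.
Adjusting over the population distribution of prior employment history: 0.275·(0.800−0.691) + 0.334·(0.358−0.250) + 0.391·(0.221−0.167) = +0.087.

+0.09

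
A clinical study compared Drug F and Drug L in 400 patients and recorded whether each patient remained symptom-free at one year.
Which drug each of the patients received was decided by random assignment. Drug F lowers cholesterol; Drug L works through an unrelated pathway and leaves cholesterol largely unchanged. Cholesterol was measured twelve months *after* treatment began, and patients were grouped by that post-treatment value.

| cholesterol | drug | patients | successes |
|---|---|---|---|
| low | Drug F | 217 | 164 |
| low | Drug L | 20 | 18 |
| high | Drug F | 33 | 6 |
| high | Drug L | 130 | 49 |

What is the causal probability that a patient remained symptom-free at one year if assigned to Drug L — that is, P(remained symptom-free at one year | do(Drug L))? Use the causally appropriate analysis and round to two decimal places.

Cholesterol lies on the pathway drug → cholesterol → outcome, so adjusting for it blocks the indirect effect. For the total causal effect of drug, use the unadjusted pooled rates.
So P(outcome | do(Drug L)) is just the pooled rate for Drug L: 67/150 = 0.447.

0.45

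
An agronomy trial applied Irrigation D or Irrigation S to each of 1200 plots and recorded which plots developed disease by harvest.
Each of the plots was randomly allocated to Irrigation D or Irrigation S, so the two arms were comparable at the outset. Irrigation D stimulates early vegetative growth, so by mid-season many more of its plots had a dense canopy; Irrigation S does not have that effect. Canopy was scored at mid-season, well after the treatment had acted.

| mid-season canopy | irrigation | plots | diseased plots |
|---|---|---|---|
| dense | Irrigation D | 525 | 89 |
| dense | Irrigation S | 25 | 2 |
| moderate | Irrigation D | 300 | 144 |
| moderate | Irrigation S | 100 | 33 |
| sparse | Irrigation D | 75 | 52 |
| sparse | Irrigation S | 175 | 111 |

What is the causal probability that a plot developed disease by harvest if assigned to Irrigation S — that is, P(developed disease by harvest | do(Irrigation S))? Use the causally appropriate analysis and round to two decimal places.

The distribution of mid-season canopy is itself part of what the irrigation does — it is an intermediate outcome. Holding it fixed would remove that part of the effect; the total effect is the pooled difference.
So P(outcome | do(Irrigation S)) is just the pooled rate for Irrigation S: 146/300 = 0.487.

0.49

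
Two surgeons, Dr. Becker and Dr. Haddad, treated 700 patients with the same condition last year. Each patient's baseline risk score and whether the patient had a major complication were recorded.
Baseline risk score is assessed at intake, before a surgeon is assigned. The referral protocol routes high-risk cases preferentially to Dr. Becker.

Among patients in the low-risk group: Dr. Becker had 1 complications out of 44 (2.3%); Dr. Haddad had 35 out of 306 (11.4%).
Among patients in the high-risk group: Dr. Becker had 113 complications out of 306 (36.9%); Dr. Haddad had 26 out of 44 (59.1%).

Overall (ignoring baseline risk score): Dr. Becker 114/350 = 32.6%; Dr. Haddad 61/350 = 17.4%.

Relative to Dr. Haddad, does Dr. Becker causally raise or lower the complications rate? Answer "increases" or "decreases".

The baseline risk score-specific comparison favours Dr. Becker throughout, but the pooled figures favour Dr. Haddad. The question is whether to condition on baseline risk score.
The imbalance in baseline risk score arose from how patients were allocated, not from anything the surgeon did; and baseline risk score independently affects the outcome. The pooled gap is confounded — condition on baseline risk score.
Within each level — low-risk: 2.3% vs 11.4%; high-risk: 36.9% vs 59.1% — Dr. Becker is lower every time.

decreases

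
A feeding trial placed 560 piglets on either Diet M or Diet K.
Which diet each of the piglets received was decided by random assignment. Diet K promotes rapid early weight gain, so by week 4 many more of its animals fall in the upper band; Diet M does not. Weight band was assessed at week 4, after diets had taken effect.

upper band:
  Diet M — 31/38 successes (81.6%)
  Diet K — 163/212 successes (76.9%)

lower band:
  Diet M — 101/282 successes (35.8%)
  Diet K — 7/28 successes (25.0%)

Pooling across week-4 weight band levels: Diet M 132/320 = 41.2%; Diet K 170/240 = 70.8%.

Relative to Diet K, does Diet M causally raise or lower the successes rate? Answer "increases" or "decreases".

decreases

The week-4 weight band-specific comparison favours Diet M throughout, but the pooled figures favour Diet K. The question is whether to condition on week-4 weight band.
Week-4 weight band here is a post-treatment variable shaped by the diet; conditioning on it would introduce bias rather than remove it. The overall comparison is the causal one.
Pooled: Diet M 41.2% vs Diet K 70.8%; Diet K is higher overall.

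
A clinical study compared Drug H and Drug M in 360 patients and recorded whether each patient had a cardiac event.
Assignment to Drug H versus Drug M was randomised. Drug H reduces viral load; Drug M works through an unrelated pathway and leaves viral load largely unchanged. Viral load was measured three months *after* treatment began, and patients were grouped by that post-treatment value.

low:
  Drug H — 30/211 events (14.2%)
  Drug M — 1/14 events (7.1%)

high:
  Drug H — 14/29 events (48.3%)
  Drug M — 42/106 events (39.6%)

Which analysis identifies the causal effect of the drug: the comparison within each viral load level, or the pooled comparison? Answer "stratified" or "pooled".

pooled

Within every viral load level Drug M has the lower rate, yet pooled Drug H does — Simpson's reversal.
Viral load is downstream of the drug. One should not condition on a consequence of treatment, so the overall rates are the right comparison.
Pooled: Drug H 18.3% vs Drug M 35.8%; Drug H is lower overall.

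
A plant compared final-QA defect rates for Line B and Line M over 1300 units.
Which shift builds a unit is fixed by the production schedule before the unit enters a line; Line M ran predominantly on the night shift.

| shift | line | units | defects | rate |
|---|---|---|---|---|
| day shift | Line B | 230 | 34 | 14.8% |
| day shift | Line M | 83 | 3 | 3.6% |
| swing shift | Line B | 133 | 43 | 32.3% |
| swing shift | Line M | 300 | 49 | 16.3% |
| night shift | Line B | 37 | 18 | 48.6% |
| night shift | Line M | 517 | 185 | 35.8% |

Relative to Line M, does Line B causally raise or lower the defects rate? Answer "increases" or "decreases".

increases

The shift-specific comparison favours Line M throughout, but the pooled figures favour Line B. The question is whether to condition on shift.
Shift differs across lines for reasons unrelated to any effect of the line itself, and it separately predicts the outcome — a classic confounder. We must compare within shift levels.
Within each level — day shift: 14.8% vs 3.6%; swing shift: 32.3% vs 16.3%; night shift: 48.6% vs 35.8% — Line M is lower every time.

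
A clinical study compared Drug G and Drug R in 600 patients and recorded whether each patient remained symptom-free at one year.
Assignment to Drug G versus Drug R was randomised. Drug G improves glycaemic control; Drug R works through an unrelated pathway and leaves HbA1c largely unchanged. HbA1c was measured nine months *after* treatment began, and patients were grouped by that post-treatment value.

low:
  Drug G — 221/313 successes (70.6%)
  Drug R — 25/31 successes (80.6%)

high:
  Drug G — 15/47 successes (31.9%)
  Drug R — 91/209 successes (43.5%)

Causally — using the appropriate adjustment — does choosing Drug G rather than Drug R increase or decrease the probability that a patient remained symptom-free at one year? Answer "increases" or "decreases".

Within every HbA1c level Drug R has the higher rate, yet pooled Drug G does — Simpson's reversal.
The distribution of HbA1c is itself part of what the drug does — it is an intermediate outcome. Holding it fixed would remove that part of the effect; the total effect is the pooled difference.
Pooled: Drug G 65.6% vs Drug R 48.3%; Drug G is higher overall.

increases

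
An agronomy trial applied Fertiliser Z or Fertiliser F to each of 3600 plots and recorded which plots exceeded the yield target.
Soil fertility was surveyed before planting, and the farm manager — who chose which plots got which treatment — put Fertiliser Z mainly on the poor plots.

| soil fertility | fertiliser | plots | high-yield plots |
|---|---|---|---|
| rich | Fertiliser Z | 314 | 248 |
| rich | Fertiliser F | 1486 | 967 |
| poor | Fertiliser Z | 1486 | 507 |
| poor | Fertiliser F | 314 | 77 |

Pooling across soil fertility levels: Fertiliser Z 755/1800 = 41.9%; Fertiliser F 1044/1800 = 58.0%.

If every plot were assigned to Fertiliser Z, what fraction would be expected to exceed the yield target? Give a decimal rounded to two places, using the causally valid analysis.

The stratified and pooled comparisons disagree (Fertiliser Z wins within each soil fertility; Fertiliser F wins overall), so the answer turns on the causal role of soil fertility.
Soil fertility is set before the fertiliser has any effect — it is not caused by the fertiliser — and it independently drives the outcome. That makes it a confounder, so the causal comparison is within soil fertility levels.
Standardising Fertiliser Z to the population soil fertility mix: 0.500·248/314 + 0.500·507/1486 = 0.565.

0.57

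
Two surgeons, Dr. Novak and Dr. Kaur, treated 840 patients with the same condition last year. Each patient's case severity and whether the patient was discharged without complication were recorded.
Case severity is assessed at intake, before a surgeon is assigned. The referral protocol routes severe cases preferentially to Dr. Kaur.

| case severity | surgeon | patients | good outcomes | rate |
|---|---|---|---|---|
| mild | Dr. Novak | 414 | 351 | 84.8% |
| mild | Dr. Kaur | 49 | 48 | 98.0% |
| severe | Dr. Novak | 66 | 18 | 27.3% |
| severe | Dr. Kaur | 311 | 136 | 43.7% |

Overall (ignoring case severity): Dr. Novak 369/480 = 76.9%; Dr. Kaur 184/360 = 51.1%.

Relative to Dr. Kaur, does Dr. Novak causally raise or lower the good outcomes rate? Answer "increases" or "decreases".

decreases

Within every case severity level Dr. Kaur has the higher rate, yet pooled Dr. Novak does — Simpson's reversal.
Nothing the surgeon does changes case severity; the imbalance is an allocation artefact. With case severity also predicting the outcome, the pooled figure is confounded, and the within-stratum comparison is the causal one.
Within each level — mild: 84.8% vs 98.0%; severe: 27.3% vs 43.7% — Dr. Kaur is higher every time.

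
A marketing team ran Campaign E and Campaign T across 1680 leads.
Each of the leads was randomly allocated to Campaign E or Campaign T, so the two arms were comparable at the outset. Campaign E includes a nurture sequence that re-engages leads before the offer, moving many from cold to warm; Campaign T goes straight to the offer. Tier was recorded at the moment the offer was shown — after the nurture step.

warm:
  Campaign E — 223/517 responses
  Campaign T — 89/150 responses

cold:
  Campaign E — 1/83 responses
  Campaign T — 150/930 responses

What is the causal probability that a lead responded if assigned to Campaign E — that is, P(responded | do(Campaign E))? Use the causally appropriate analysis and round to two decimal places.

0.37

The engagement tier-specific comparison favours Campaign T throughout, but the pooled figures favour Campaign E. The question is whether to condition on engagement tier.
The distribution of engagement tier is itself part of what the campaign does — it is an intermediate outcome. Holding it fixed would remove that part of the effect; the total effect is the pooled difference.
So P(outcome | do(Campaign E)) is just the pooled rate for Campaign E: 224/600 = 0.373.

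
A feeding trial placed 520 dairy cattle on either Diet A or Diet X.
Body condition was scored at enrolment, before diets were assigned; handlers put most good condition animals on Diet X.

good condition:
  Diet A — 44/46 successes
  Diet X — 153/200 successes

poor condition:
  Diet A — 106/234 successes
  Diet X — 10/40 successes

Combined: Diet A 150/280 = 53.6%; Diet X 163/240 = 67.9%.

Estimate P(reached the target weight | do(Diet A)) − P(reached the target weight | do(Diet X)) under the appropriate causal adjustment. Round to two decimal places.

The stratified and pooled comparisons disagree (Diet A wins within each starting body condition; Diet X wins overall), so the answer turns on the causal role of starting body condition.
Starting body condition satisfies the back-door criterion: it is not a descendant of the diet, and it blocks the spurious path from diet to outcome. Adjusting for it (i.e., using the within-starting body condition rates) gives the causal effect.
Adjusting over the population distribution of starting body condition: 0.473·(0.957−0.765) + 0.527·(0.453−0.250) = +0.198.

+0.20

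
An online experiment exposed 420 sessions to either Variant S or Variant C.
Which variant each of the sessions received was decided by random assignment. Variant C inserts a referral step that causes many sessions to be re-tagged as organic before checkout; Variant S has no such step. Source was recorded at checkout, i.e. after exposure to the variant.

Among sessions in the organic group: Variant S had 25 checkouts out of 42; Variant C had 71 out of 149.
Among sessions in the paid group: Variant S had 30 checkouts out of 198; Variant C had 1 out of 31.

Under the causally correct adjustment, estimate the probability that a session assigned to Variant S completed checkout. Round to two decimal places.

0.23

Traffic source here is a post-treatment variable shaped by the variant; conditioning on it would introduce bias rather than remove it. The overall comparison is the causal one.
So P(outcome | do(Variant S)) is just the pooled rate for Variant S: 55/240 = 0.229.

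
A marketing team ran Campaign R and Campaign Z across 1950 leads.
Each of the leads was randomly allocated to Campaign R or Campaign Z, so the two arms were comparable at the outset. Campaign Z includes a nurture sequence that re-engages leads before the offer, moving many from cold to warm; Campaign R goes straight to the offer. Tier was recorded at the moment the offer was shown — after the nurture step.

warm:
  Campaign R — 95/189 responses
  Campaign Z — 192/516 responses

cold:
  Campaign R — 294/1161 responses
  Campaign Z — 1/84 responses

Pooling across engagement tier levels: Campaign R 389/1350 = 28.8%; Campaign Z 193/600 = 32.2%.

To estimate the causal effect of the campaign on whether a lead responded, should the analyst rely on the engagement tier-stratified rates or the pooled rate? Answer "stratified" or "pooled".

pooled

The engagement tier-specific comparison favours Campaign R throughout, but the pooled figures favour Campaign Z. The question is whether to condition on engagement tier.
Stratifying would compare campaigns among leads the campaigns themselves sorted into engagement tier groups — a form of selection on an intermediate. The unconditioned pooled rates give the total causal effect.
Pooled: Campaign R 28.8% vs Campaign Z 32.2%; Campaign Z is higher overall.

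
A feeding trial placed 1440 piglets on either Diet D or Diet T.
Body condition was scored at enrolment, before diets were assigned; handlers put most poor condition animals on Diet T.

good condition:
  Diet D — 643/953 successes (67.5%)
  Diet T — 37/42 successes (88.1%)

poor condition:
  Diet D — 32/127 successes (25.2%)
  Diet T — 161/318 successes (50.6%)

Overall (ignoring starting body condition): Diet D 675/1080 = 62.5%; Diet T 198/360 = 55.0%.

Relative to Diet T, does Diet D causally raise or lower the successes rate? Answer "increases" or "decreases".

The stratified and pooled comparisons disagree (Diet T wins within each starting body condition; Diet D wins overall), so the answer turns on the causal role of starting body condition.
Starting body condition differs across diets for reasons unrelated to any effect of the diet itself, and it separately predicts the outcome — a classic confounder. We must compare within starting body condition levels.
Within each level — good condition: 67.5% vs 88.1%; poor condition: 25.2% vs 50.6% — Diet T is higher every time.

decreases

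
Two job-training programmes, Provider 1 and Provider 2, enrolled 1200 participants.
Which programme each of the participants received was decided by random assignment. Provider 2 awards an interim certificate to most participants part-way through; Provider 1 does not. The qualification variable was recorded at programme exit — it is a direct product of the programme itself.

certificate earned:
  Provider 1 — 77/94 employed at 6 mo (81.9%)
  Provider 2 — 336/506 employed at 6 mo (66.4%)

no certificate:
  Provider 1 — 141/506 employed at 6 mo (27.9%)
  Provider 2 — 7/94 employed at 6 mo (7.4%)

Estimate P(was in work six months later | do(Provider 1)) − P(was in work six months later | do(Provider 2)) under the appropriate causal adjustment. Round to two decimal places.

Stratifying would compare programmes among participants the programmes themselves sorted into qualification attained during the programme groups — a form of selection on an intermediate. The unconditioned pooled rates give the total causal effect.
The causal difference is the pooled difference: 0.363 − 0.572 = -0.208.

-0.21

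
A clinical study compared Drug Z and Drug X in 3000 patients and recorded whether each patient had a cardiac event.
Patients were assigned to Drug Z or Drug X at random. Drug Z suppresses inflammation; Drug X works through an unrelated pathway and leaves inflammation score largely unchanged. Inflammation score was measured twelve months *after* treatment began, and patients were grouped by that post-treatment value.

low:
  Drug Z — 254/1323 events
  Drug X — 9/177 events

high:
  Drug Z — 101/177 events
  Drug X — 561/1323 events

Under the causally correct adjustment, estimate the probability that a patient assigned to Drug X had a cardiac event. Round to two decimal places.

0.38

Stratifying would compare drugs among patients the drugs themselves sorted into inflammation score groups — a form of selection on an intermediate. The unconditioned pooled rates give the total causal effect.
So P(outcome | do(Drug X)) is just the pooled rate for Drug X: 570/1500 = 0.380.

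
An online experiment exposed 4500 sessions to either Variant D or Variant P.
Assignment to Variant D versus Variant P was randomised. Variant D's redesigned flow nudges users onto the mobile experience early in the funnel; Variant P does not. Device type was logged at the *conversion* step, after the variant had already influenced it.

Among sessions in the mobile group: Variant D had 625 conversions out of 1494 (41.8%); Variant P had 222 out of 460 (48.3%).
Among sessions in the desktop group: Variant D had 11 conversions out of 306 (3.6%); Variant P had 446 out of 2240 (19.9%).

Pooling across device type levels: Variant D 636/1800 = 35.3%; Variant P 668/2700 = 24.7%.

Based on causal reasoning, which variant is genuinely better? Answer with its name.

Within every device type level Variant P has the higher rate, yet pooled Variant D does — Simpson's reversal.
Because the variant influences device type, device type is a post-treatment mediator, not a confounder. Stratifying on it would bias the estimate; the causal effect is the crude pooled difference.
Pooled: Variant D 35.3% vs Variant P 24.7%; Variant D is higher overall.

Variant D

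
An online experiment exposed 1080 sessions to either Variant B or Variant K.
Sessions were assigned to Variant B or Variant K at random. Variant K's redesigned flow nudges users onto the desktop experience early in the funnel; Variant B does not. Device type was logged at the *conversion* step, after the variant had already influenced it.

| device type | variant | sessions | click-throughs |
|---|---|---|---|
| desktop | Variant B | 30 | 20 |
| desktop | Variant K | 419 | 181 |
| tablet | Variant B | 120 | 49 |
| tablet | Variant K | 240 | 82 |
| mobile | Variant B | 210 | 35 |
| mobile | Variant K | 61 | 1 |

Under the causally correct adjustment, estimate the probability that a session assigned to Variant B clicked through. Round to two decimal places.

0.29

Variant B is higher inside every device type stratum but Variant K is higher in aggregate. Whether to stratify depends on how device type relates to the variant.
Device type here is a post-treatment variable shaped by the variant; conditioning on it would introduce bias rather than remove it. The overall comparison is the causal one.
So P(outcome | do(Variant B)) is just the pooled rate for Variant B: 104/360 = 0.289.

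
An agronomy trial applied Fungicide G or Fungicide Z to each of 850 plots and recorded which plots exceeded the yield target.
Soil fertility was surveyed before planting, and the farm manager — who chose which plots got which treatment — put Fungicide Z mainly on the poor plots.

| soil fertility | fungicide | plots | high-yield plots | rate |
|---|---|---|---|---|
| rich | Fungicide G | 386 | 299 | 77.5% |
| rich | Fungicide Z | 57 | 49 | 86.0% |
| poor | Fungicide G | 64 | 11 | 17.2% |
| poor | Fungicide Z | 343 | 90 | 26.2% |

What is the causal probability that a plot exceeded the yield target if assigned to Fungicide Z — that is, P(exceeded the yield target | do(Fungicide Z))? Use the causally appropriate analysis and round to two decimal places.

Fungicide Z is higher inside every soil fertility stratum but Fungicide G is higher in aggregate. Whether to stratify depends on how soil fertility relates to the fungicide.
Soil fertility is set before the fungicide has any effect — it is not caused by the fungicide — and it independently drives the outcome. That makes it a confounder, so the causal comparison is within soil fertility levels.
Standardising Fungicide Z to the population soil fertility mix: 0.521·49/57 + 0.479·90/343 = 0.574.

0.57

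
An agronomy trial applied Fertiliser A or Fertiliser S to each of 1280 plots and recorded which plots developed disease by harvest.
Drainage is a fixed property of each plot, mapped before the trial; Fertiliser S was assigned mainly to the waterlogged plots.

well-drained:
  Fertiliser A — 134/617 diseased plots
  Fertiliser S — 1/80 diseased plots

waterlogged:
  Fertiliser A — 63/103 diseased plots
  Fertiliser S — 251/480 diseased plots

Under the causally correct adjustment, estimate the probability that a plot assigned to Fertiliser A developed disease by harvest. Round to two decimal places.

0.40

The imbalance in field drainage arose from how plots were allocated, not from anything the fertiliser did; and field drainage independently affects the outcome. The pooled gap is confounded — condition on field drainage.
Standardising Fertiliser A to the population field drainage mix: 0.545·134/617 + 0.455·63/103 = 0.397.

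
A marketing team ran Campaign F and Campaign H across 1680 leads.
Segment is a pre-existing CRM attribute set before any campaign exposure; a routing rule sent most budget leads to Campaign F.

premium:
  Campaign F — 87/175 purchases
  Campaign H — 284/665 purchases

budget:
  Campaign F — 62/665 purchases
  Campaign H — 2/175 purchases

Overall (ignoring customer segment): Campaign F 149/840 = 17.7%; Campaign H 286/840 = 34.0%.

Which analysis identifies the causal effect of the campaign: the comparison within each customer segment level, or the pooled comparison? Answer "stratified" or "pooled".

The stratified and pooled comparisons disagree (Campaign F wins within each customer segment; Campaign H wins overall), so the answer turns on the causal role of customer segment.
Here customer segment is a common cause — it drives both which campaign a case falls under and the outcome. The crude comparison mixes populations; the stratum-specific rates are the causally relevant ones.
Within each level — premium: 49.7% vs 42.7%; budget: 9.3% vs 1.1% — Campaign F is higher every time.

stratified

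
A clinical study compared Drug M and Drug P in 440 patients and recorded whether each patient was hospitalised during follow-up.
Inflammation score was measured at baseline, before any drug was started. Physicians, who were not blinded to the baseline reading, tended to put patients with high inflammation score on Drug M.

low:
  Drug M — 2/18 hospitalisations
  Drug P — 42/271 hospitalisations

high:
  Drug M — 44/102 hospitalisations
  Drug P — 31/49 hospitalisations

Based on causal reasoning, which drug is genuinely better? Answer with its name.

Drug M is lower inside every inflammation score stratum but Drug P is lower in aggregate. Whether to stratify depends on how inflammation score relates to the drug.
Inflammation score satisfies the back-door criterion: it is not a descendant of the drug, and it blocks the spurious path from drug to outcome. Adjusting for it (i.e., using the within-inflammation score rates) gives the causal effect.
Within each level — low: 11.1% vs 15.5%; high: 43.1% vs 63.3% — Drug M is lower every time.

Drug M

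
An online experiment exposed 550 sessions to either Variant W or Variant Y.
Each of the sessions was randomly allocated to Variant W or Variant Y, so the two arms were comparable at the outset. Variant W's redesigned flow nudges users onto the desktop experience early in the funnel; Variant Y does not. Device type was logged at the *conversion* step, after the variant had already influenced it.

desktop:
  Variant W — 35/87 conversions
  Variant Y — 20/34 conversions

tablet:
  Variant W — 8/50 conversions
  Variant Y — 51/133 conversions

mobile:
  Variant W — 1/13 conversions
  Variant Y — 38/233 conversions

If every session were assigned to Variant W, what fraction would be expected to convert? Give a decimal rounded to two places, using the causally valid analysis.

0.29

The device type-specific comparison favours Variant Y throughout, but the pooled figures favour Variant W. The question is whether to condition on device type.
Device type is downstream of the variant. One should not condition on a consequence of treatment, so the overall rates are the right comparison.
So P(outcome | do(Variant W)) is just the pooled rate for Variant W: 44/150 = 0.293.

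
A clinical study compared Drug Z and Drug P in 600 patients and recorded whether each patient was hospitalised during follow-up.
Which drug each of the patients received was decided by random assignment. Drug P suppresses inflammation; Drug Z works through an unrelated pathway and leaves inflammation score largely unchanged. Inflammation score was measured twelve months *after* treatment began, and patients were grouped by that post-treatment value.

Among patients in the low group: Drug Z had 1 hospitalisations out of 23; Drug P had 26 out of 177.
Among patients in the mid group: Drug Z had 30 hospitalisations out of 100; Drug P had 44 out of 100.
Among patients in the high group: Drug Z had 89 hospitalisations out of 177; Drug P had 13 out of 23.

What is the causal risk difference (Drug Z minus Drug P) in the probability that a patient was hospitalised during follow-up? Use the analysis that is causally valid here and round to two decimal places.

+0.12

Inflammation score is recorded after the drug and is itself shifted by it — it sits on the causal path from drug to outcome. Conditioning on a mediator would strip out part of the effect we want; the pooled comparison gives the total causal effect.
The causal difference is the pooled difference: 0.400 − 0.277 = +0.123.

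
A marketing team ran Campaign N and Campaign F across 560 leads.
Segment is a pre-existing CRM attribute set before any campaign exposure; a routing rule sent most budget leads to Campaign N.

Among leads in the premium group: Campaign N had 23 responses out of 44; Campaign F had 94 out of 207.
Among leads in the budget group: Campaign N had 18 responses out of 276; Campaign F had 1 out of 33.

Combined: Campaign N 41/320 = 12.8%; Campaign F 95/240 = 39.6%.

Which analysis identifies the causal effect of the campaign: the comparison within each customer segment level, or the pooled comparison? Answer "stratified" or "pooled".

The customer segment-specific comparison favours Campaign N throughout, but the pooled figures favour Campaign F. The question is whether to condition on customer segment.
Here customer segment is a common cause — it drives both which campaign a case falls under and the outcome. The crude comparison mixes populations; the stratum-specific rates are the causally relevant ones.
Within each level — premium: 52.3% vs 45.4%; budget: 6.5% vs 3.0% — Campaign N is higher every time.

stratified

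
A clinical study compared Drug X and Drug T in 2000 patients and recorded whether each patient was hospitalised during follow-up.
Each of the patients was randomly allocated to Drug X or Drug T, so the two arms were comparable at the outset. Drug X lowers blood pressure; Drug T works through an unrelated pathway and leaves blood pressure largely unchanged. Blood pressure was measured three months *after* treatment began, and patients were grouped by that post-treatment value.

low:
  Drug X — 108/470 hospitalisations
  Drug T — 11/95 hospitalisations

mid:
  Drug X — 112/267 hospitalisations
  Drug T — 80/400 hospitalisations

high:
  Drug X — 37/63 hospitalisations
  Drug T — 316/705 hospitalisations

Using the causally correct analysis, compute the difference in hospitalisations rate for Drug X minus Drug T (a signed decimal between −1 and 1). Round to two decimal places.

The stratified and pooled comparisons disagree (Drug T wins within each blood pressure; Drug X wins overall), so the answer turns on the causal role of blood pressure.
Blood pressure is downstream of the drug. One should not condition on a consequence of treatment, so the overall rates are the right comparison.
The causal difference is the pooled difference: 0.321 − 0.339 = -0.018.

-0.02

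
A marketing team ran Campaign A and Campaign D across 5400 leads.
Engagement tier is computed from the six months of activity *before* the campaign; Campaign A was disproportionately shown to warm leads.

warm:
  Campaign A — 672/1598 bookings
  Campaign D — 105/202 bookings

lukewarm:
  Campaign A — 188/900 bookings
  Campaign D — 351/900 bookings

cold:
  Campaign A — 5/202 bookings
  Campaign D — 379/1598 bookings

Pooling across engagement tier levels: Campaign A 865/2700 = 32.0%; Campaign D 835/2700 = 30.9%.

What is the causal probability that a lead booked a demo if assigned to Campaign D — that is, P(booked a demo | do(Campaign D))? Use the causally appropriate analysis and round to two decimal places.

Engagement tier differs across campaigns for reasons unrelated to any effect of the campaign itself, and it separately predicts the outcome — a classic confounder. We must compare within engagement tier levels.
Standardising Campaign D to the population engagement tier mix: 0.333·105/202 + 0.333·351/900 + 0.333·379/1598 = 0.382.

0.38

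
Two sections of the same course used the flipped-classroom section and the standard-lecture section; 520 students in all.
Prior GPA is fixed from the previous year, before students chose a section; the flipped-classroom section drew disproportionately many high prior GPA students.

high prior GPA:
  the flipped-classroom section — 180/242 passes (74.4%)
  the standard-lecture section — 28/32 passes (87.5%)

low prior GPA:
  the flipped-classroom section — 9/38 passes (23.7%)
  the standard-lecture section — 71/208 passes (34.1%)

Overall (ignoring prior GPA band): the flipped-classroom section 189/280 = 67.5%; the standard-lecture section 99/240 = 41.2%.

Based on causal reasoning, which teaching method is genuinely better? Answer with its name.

The prior GPA band-specific comparison favours the standard-lecture section throughout, but the pooled figures favour the flipped-classroom section. The question is whether to condition on prior GPA band.
Prior GPA band differs across teaching methods for reasons unrelated to any effect of the teaching method itself, and it separately predicts the outcome — a classic confounder. We must compare within prior GPA band levels.
Within each level — high prior GPA: 74.4% vs 87.5%; low prior GPA: 23.7% vs 34.1% — the standard-lecture section is higher every time.

the standard-lecture section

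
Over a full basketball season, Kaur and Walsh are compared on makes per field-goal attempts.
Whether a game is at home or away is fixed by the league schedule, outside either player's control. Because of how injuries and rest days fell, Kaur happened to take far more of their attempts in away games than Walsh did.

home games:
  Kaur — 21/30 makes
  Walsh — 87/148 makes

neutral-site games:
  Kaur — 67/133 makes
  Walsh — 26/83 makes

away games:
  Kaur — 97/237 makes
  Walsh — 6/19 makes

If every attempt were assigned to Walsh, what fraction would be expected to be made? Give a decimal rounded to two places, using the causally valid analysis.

The game venue-specific comparison favours Kaur throughout, but the pooled figures favour Walsh. The question is whether to condition on game venue.
Game venue satisfies the back-door criterion: it is not a descendant of the player, and it blocks the spurious path from player to outcome. Adjusting for it (i.e., using the within-game venue rates) gives the causal effect.
Standardising Walsh to the population game venue mix: 0.274·87/148 + 0.332·26/83 + 0.394·6/19 = 0.389.

0.39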